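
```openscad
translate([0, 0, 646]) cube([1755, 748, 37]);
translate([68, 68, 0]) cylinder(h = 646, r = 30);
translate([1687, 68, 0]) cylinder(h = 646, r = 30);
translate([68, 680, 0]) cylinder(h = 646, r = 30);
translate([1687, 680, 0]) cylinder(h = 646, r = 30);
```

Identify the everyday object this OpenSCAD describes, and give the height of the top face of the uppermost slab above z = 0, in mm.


A table. The table height is 683 mm.

A 1755×748×37 slab sits at z = 646 on four Ø60 mm round legs — a table. The top surface is at 646 + 37 = 683 mm.


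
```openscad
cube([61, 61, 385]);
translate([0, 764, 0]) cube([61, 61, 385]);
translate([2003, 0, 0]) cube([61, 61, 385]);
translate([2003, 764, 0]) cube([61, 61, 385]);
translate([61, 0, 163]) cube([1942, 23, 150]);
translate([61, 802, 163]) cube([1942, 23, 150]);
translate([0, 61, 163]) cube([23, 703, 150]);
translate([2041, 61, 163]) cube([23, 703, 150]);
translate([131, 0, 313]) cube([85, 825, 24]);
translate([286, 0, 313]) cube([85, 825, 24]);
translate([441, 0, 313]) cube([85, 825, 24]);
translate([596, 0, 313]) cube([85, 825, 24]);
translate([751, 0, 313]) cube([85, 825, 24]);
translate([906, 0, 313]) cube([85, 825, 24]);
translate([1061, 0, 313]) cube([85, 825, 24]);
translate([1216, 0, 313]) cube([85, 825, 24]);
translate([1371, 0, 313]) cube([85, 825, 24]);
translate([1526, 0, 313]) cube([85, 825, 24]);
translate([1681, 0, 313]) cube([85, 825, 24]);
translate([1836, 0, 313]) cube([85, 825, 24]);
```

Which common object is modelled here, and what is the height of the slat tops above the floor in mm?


A bed frame. The slat-top height is 337 mm.

Four posts, four rails, and a row of slats — a bed frame. Slats sit on the rails at z = 163 + 150 = 313; with slat thickness 24, the top is 337 mm.


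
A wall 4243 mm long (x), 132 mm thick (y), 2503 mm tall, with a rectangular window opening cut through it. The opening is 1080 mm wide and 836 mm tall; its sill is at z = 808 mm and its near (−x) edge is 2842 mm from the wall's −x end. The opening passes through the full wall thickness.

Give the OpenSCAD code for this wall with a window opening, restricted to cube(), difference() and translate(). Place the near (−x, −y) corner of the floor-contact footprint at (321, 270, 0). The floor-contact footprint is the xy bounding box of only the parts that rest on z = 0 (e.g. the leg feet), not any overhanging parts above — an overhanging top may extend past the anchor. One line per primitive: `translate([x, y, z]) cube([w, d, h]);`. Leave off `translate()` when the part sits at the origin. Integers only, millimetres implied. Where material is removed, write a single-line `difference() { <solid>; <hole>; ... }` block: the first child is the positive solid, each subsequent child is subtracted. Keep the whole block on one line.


difference() { translate([321, 270, 0]) cube([4243, 132, 2503]); translate([3163, 270, 808]) cube([1080, 132, 836]); }


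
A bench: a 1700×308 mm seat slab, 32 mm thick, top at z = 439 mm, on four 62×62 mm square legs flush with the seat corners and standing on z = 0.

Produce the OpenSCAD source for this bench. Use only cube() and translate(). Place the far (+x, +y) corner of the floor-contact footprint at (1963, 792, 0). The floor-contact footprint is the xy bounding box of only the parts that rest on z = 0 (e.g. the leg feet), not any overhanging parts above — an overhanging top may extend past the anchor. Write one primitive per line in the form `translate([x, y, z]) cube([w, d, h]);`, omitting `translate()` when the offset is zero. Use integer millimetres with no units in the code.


translate([263, 484, 407]) cube([1700, 308, 32]);
translate([263, 484, 0]) cube([62, 62, 407]);
translate([263, 730, 0]) cube([62, 62, 407]);
translate([1901, 484, 0]) cube([62, 62, 407]);
translate([1901, 730, 0]) cube([62, 62, 407]);


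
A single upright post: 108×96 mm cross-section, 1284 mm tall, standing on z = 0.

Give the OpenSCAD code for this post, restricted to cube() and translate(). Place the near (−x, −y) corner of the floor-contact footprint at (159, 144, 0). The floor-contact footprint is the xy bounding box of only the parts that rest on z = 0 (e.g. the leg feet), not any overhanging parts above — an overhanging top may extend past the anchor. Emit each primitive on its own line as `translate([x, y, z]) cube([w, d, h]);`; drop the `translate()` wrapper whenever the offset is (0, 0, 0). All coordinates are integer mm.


translate([159, 144, 0]) cube([108, 96, 1284]);


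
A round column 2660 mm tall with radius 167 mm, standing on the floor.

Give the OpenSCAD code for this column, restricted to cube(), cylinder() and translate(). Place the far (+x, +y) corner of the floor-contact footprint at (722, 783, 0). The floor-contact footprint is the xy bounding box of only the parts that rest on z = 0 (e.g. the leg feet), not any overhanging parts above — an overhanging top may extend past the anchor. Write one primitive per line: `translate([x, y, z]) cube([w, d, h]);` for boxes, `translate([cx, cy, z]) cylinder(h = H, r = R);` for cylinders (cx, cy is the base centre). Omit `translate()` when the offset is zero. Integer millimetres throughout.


translate([555, 616, 0]) cylinder(h = 2660, r = 167);


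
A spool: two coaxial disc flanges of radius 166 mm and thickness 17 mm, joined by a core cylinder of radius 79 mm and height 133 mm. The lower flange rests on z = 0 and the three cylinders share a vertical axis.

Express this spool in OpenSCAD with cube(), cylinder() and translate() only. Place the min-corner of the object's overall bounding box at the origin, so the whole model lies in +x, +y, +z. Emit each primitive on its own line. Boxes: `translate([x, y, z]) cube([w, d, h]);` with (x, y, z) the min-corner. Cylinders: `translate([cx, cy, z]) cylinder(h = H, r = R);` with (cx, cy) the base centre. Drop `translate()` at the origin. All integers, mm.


translate([166, 166, 0]) cylinder(h = 17, r = 166);
translate([166, 166, 17]) cylinder(h = 133, r = 79);
translate([166, 166, 150]) cylinder(h = 17, r = 166);


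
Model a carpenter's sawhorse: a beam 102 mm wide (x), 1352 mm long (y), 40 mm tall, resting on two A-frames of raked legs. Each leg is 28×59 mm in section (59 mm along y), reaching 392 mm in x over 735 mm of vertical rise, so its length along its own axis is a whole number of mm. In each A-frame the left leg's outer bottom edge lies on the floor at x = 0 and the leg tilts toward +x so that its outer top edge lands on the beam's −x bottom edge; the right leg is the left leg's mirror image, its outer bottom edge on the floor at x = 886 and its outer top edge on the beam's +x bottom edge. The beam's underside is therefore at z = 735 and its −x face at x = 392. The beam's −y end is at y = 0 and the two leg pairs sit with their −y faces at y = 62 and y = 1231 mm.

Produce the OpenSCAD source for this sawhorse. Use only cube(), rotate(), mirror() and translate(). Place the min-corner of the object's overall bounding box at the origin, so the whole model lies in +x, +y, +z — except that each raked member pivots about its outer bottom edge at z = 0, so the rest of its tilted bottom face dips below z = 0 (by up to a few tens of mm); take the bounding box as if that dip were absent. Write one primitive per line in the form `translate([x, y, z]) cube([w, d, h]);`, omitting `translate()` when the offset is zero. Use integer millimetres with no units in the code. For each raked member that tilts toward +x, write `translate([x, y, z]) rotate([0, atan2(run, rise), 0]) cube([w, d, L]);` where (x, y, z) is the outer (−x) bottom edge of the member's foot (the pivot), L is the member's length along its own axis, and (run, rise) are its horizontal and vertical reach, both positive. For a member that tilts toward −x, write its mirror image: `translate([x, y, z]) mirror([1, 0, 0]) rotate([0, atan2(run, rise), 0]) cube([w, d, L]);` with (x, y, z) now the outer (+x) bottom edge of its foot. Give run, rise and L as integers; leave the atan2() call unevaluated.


translate([392, 0, 735]) cube([102, 1352, 40]);
translate([0, 62, 0]) rotate([0, atan2(392, 735), 0]) cube([28, 59, 833]);
translate([886, 62, 0]) mirror([1, 0, 0]) rotate([0, atan2(392, 735), 0]) cube([28, 59, 833]);
translate([0, 1231, 0]) rotate([0, atan2(392, 735), 0]) cube([28, 59, 833]);
translate([886, 1231, 0]) mirror([1, 0, 0]) rotate([0, atan2(392, 735), 0]) cube([28, 59, 833]);


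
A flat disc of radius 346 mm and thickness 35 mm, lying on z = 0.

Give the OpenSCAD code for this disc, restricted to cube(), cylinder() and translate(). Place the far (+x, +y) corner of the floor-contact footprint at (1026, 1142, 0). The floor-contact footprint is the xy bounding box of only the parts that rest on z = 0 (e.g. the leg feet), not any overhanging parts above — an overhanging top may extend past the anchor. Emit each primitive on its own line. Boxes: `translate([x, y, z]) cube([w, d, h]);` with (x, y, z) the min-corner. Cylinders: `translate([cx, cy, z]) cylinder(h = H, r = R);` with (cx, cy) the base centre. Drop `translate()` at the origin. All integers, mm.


translate([680, 796, 0]) cylinder(h = 35, r = 346);


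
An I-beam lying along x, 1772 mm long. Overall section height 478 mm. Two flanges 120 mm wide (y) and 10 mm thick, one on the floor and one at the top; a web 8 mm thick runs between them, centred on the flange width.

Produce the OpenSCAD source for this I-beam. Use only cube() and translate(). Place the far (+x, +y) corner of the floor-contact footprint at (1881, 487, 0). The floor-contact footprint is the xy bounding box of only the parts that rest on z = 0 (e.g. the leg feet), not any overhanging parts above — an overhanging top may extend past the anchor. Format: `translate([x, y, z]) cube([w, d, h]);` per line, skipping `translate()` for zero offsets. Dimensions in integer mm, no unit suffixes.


translate([109, 367, 0]) cube([1772, 120, 10]);
translate([109, 423, 10]) cube([1772, 8, 458]);
translate([109, 367, 468]) cube([1772, 120, 10]);


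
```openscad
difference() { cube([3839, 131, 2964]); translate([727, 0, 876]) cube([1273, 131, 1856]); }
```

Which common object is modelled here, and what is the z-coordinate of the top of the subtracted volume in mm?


A wall with a window opening. The window head height is 2732 mm.

A wall with a rectangular opening subtracted — a window. Sill at z = 876, opening 1856 mm tall, so the head is at 876 + 1856 = 2732 mm.


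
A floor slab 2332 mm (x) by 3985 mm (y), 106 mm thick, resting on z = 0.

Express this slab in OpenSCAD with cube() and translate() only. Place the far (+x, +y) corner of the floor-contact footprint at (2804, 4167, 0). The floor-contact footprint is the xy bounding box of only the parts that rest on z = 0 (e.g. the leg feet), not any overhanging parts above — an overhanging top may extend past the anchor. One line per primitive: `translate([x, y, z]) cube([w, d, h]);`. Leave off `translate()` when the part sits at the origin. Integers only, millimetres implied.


translate([472, 182, 0]) cube([2332, 3985, 106]);


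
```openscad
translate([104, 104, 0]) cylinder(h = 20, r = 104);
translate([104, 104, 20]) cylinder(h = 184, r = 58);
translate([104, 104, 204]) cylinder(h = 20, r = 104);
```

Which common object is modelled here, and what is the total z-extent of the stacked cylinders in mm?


A spool. The overall height is 224 mm.

Three coaxial cylinders, large–small–large — a spool. Two 20 mm flanges and a 184 mm core give 20 + 184 + 20 = 224 mm.


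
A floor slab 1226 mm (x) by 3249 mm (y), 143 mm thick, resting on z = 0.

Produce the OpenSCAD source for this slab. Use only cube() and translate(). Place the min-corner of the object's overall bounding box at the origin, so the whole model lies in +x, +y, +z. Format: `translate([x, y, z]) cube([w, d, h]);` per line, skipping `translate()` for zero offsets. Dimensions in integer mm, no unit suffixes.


cube([1226, 3249, 143]);


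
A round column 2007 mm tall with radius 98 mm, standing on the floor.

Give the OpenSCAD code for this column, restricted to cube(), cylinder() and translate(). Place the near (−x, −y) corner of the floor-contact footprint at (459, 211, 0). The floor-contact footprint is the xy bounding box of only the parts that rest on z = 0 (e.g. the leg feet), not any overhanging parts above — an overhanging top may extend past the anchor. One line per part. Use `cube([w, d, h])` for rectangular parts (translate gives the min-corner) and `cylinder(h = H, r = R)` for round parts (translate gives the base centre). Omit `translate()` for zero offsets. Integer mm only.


translate([557, 309, 0]) cylinder(h = 2007, r = 98);


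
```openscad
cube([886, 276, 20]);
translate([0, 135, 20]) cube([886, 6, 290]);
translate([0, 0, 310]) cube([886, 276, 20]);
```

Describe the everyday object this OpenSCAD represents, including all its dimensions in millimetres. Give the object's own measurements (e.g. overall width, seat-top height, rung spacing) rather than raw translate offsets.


An I-beam lying along x, 886 mm long. Overall section height 330 mm. Two flanges 276 mm wide (y) and 20 mm thick, one on the floor and one at the top; a web 6 mm thick runs between them, centred on the flange width.


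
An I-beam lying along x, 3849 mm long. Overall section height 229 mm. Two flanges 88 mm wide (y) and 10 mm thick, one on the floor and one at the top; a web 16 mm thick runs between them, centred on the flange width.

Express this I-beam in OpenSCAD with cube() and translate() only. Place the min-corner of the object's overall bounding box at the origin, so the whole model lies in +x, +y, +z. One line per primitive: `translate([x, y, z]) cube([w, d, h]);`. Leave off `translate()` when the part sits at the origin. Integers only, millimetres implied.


cube([3849, 88, 10]);
translate([0, 36, 10]) cube([3849, 16, 209]);
translate([0, 0, 219]) cube([3849, 88, 10]);


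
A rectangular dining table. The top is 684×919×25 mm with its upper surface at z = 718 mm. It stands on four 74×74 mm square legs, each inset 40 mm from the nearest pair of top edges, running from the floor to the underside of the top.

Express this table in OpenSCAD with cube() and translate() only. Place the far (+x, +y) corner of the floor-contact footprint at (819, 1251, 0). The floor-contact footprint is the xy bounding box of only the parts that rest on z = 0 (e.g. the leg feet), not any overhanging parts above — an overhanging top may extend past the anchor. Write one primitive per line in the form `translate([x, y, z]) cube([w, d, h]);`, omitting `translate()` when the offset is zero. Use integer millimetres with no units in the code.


translate([175, 372, 693]) cube([684, 919, 25]);
translate([215, 412, 0]) cube([74, 74, 693]);
translate([745, 412, 0]) cube([74, 74, 693]);
translate([215, 1177, 0]) cube([74, 74, 693]);
translate([745, 1177, 0]) cube([74, 74, 693]);


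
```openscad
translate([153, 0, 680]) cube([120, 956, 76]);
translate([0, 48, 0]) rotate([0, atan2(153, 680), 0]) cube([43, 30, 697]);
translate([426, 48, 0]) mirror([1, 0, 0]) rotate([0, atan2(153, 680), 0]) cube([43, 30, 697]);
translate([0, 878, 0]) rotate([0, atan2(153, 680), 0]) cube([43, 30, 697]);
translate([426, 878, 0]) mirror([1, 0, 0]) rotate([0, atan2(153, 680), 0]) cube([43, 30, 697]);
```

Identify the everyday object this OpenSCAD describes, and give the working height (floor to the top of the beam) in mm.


A sawhorse. The overall height is 756 mm.

A beam across two mirrored pairs of raked legs — a sawhorse. The beam's underside is at z = 680 (matching the legs' vertical rise in atan2(153, 680)) and the beam is 76 mm tall, so its top is at 680 + 76 = 756 mm. The raked legs top out at the beam's underside, so that is the highest point.


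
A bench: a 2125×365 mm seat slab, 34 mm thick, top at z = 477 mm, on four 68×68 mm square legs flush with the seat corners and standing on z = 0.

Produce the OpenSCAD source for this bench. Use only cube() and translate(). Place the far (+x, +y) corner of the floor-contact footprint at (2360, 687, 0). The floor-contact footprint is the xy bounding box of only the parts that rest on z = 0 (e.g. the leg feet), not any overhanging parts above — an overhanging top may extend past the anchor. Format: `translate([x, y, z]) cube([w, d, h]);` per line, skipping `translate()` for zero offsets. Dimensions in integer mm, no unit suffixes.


translate([235, 322, 443]) cube([2125, 365, 34]);
translate([235, 322, 0]) cube([68, 68, 443]);
translate([235, 619, 0]) cube([68, 68, 443]);
translate([2292, 322, 0]) cube([68, 68, 443]);
translate([2292, 619, 0]) cube([68, 68, 443]);


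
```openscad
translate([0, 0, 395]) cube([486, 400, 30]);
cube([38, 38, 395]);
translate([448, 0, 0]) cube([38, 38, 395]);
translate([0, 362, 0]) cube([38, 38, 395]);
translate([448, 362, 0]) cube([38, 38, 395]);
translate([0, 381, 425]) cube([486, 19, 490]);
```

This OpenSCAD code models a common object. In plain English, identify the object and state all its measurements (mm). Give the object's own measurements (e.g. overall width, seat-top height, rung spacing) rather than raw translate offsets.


A chair. The seat is a 486×400×30 mm slab with its top at z = 425 mm, on four 38×38 mm corner legs (flush with the seat edges, standing on z = 0). A flat backrest 19 mm thick, 490 mm tall, spans the full seat width and rises from the seat top along its +y edge, rear face flush with the rear of the seat.


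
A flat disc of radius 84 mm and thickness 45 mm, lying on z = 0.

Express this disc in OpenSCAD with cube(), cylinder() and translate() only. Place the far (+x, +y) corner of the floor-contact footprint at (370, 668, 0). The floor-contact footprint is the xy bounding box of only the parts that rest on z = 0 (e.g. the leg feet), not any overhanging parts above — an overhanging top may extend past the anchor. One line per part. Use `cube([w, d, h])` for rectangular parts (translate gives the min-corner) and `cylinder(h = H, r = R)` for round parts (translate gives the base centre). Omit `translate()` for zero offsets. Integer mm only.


translate([286, 584, 0]) cylinder(h = 45, r = 84);


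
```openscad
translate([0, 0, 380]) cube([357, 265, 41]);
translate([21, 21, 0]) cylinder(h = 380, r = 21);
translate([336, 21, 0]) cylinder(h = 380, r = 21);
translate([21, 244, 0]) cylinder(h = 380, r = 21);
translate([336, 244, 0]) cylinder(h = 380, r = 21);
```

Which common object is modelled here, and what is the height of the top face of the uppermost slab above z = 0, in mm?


A stool. The seat height is 421 mm.

A 357×265×41 slab at z = 380 on four corner cylinders — a stool. The seat top is 380 + 41 = 421 mm.


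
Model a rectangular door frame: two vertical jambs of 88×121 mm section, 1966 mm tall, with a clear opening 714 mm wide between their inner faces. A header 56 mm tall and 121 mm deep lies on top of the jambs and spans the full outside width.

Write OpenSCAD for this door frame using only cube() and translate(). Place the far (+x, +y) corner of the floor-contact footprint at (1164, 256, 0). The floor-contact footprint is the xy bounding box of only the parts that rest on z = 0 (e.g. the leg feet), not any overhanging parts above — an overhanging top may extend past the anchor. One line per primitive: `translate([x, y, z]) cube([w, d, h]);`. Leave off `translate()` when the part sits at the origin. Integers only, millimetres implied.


translate([274, 135, 0]) cube([88, 121, 1966]);
translate([1076, 135, 0]) cube([88, 121, 1966]);
translate([274, 135, 1966]) cube([890, 121, 56]);


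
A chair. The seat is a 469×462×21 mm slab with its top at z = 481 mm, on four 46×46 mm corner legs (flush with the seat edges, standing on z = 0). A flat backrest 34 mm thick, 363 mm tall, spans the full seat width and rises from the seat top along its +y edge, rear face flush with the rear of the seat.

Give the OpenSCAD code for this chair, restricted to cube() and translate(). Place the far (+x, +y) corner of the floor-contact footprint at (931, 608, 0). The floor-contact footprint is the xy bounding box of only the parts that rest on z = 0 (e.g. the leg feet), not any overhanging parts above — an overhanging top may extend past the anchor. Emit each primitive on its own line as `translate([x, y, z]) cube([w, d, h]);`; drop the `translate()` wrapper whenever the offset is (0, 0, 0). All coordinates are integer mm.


translate([462, 146, 460]) cube([469, 462, 21]);
translate([462, 146, 0]) cube([46, 46, 460]);
translate([885, 146, 0]) cube([46, 46, 460]);
translate([462, 562, 0]) cube([46, 46, 460]);
translate([885, 562, 0]) cube([46, 46, 460]);
translate([462, 574, 481]) cube([469, 34, 363]);


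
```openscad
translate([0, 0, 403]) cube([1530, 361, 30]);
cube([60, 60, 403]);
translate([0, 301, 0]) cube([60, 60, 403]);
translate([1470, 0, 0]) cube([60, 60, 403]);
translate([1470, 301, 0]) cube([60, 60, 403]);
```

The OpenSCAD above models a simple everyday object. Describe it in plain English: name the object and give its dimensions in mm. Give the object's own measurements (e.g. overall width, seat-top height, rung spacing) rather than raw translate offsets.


A long wooden bench with a 1530 mm (x) × 361 mm (y) seat, 30 mm thick, its top surface 433 mm above the floor. Four 60 mm square legs at the seat corners, flush with the edges, run from z = 0 to the seat underside.


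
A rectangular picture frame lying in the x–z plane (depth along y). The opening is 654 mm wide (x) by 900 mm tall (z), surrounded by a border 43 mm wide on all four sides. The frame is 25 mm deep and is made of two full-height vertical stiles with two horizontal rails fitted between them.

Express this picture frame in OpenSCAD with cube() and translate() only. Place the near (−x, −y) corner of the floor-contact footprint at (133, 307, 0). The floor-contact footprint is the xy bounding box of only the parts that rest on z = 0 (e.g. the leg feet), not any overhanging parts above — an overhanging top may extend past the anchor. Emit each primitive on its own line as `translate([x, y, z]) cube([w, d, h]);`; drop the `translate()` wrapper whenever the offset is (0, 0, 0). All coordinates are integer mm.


translate([133, 307, 0]) cube([43, 25, 986]);
translate([830, 307, 0]) cube([43, 25, 986]);
translate([176, 307, 0]) cube([654, 25, 43]);
translate([176, 307, 943]) cube([654, 25, 43]);


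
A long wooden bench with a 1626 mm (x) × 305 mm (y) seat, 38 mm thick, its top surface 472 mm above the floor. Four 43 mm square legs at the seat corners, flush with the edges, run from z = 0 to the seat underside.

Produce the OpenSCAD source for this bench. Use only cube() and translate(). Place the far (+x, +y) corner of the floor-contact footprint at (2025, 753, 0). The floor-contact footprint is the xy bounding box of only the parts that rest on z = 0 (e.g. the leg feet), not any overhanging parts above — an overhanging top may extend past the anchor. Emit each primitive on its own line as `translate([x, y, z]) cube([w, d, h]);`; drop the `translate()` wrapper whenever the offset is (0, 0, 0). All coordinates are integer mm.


translate([399, 448, 434]) cube([1626, 305, 38]);
translate([399, 448, 0]) cube([43, 43, 434]);
translate([399, 710, 0]) cube([43, 43, 434]);
translate([1982, 448, 0]) cube([43, 43, 434]);
translate([1982, 710, 0]) cube([43, 43, 434]);


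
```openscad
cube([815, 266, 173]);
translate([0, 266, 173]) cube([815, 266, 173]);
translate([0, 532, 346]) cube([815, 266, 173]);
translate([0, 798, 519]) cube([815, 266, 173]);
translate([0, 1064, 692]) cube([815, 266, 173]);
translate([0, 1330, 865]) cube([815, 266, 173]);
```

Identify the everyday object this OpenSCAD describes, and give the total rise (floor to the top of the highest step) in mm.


A staircase. The total rise is 1038 mm.

6 identical blocks, each offset up and back from the previous — a staircase. Each step is 173 mm tall and there are 6 of them, so the total rise is 6 × 173 = 1038 mm.


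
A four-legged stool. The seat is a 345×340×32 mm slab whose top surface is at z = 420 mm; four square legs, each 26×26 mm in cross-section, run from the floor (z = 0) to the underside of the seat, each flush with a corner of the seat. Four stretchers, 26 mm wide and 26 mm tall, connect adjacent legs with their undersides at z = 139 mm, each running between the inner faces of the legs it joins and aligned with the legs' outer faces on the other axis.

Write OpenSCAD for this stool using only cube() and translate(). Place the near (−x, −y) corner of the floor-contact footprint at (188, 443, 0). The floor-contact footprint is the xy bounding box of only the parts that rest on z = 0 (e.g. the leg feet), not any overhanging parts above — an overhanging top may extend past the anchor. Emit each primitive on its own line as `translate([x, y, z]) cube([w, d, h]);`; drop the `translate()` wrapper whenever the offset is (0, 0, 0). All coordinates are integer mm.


// leg_h = 420 - 32 = 388
// stretcher span = 345 - 2*26 = 293
translate([188, 443, 388]) cube([345, 340, 32]);
translate([188, 443, 0]) cube([26, 26, 388]);
translate([507, 443, 0]) cube([26, 26, 388]);
translate([188, 757, 0]) cube([26, 26, 388]);
translate([507, 757, 0]) cube([26, 26, 388]);
translate([214, 443, 139]) cube([293, 26, 26]);
translate([214, 757, 139]) cube([293, 26, 26]);
translate([188, 469, 139]) cube([26, 288, 26]);
translate([507, 469, 139]) cube([26, 288, 26]);


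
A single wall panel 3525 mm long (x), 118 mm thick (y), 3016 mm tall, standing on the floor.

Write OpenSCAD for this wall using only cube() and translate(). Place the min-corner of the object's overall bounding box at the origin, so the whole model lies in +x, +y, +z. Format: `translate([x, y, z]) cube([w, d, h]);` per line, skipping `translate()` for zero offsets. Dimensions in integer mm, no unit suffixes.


cube([3525, 118, 3016]);


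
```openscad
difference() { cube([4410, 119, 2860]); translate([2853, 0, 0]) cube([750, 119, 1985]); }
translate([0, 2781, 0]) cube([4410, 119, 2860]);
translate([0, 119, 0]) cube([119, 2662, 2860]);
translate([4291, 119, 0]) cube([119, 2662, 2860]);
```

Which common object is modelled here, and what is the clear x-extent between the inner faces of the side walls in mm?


A single room. The interior width is 4172 mm.

Four walls enclosing a rectangle with a door in the front wall — a room. Outside width 4410 minus two 119 mm walls gives 4172 mm.


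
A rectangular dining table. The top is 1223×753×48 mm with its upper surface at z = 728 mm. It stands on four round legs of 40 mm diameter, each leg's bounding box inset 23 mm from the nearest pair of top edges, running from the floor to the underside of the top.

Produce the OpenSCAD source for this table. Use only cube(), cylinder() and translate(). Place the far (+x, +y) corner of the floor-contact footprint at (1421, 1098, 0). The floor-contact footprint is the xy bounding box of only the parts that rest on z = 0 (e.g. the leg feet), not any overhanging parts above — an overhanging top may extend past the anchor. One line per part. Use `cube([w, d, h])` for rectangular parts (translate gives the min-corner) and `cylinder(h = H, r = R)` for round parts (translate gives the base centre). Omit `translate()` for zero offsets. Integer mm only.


translate([221, 368, 680]) cube([1223, 753, 48]);
translate([264, 411, 0]) cylinder(h = 680, r = 20);
translate([1401, 411, 0]) cylinder(h = 680, r = 20);
translate([264, 1078, 0]) cylinder(h = 680, r = 20);
translate([1401, 1078, 0]) cylinder(h = 680, r = 20);


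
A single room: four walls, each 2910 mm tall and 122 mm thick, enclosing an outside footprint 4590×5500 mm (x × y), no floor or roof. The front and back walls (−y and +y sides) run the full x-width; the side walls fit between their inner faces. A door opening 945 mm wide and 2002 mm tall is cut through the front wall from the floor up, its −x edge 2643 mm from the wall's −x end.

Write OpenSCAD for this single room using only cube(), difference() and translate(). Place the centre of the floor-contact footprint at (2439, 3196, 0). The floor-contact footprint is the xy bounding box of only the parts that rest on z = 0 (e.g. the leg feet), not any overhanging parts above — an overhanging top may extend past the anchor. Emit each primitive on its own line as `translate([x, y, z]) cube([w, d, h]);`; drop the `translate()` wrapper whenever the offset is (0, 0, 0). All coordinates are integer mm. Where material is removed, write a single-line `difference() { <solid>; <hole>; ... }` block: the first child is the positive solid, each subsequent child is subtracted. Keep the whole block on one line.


difference() { translate([144, 446, 0]) cube([4590, 122, 2910]); translate([2787, 446, 0]) cube([945, 122, 2002]); }
translate([144, 5824, 0]) cube([4590, 122, 2910]);
translate([144, 568, 0]) cube([122, 5256, 2910]);
translate([4612, 568, 0]) cube([122, 5256, 2910]);


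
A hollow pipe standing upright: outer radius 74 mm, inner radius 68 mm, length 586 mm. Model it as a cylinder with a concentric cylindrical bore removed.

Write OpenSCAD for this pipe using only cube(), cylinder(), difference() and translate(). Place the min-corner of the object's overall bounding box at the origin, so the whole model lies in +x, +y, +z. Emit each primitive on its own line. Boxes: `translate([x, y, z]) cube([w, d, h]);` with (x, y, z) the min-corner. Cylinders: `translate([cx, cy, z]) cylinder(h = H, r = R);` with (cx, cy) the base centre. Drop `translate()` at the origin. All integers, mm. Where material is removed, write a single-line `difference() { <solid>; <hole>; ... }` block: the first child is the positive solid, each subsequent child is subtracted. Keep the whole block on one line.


difference() { translate([74, 74, 0]) cylinder(h = 586, r = 74); translate([74, 74, 0]) cylinder(h = 586, r = 68); }


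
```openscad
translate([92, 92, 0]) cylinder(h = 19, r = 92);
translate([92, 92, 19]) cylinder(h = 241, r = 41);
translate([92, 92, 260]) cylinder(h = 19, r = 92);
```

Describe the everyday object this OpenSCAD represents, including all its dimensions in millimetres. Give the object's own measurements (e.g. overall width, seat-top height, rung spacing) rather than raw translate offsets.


A spool: two coaxial disc flanges of radius 92 mm and thickness 19 mm, joined by a core cylinder of radius 41 mm and height 241 mm. The lower flange rests on z = 0 and the three cylinders share a vertical axis.


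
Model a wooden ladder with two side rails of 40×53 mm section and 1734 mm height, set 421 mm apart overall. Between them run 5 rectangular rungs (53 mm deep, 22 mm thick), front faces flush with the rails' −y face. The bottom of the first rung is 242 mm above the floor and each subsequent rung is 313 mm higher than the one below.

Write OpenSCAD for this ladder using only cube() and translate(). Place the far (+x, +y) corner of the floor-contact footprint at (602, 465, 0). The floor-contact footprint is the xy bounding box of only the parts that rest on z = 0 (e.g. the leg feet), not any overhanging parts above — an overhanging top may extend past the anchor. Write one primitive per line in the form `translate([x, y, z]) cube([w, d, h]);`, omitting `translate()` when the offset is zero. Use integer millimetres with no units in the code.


// rung span = 421 - 2*40 = 341
// rung[k] z = 242 + k*313
translate([181, 412, 0]) cube([40, 53, 1734]);
translate([562, 412, 0]) cube([40, 53, 1734]);
translate([221, 412, 242]) cube([341, 53, 22]);
translate([221, 412, 555]) cube([341, 53, 22]);
translate([221, 412, 868]) cube([341, 53, 22]);
translate([221, 412, 1181]) cube([341, 53, 22]);
translate([221, 412, 1494]) cube([341, 53, 22]);


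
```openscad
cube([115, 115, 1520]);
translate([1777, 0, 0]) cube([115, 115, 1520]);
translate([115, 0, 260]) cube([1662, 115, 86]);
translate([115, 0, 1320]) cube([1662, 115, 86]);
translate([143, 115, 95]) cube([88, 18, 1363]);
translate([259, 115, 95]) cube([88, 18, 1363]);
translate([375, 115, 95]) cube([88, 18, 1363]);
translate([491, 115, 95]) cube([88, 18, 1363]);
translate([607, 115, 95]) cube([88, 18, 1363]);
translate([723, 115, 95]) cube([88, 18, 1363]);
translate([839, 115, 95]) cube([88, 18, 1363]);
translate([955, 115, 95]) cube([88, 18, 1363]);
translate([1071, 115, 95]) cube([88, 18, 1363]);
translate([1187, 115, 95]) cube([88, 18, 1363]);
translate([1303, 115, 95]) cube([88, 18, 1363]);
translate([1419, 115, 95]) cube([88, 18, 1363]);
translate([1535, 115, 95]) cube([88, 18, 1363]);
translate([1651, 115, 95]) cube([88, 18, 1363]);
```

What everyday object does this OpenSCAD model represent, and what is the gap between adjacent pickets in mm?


A fence section. The picket gap is 28 mm.

Two posts, two rails, 14 pickets — a fence section. Span 1662 mm holds 14 pickets of 88 mm with 15 equal gaps: ⌊(1662 − 14·88) / 15⌋ = 28 mm.


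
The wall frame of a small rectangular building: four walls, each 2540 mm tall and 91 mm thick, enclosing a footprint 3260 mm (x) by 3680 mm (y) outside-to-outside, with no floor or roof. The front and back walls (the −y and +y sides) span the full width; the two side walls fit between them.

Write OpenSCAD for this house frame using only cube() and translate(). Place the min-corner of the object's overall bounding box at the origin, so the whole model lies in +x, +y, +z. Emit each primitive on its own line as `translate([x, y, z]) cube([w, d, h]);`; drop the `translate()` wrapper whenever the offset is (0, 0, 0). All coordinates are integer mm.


cube([3260, 91, 2540]);
translate([0, 3589, 0]) cube([3260, 91, 2540]);
translate([0, 91, 0]) cube([91, 3498, 2540]);
translate([3169, 91, 0]) cube([91, 3498, 2540]);


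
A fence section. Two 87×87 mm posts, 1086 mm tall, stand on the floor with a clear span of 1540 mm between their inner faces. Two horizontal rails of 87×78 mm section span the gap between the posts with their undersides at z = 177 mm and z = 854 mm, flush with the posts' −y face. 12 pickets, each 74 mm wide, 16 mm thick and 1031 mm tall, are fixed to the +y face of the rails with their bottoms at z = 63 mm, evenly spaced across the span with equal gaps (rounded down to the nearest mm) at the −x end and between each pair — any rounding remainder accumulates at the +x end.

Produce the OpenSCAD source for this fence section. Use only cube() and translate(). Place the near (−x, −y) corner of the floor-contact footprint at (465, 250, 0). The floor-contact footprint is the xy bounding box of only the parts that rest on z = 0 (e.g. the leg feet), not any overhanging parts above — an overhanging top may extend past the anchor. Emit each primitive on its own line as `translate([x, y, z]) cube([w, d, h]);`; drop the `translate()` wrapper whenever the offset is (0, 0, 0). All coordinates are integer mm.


translate([465, 250, 0]) cube([87, 87, 1086]);
translate([2092, 250, 0]) cube([87, 87, 1086]);
translate([552, 250, 177]) cube([1540, 87, 78]);
translate([552, 250, 854]) cube([1540, 87, 78]);
translate([602, 337, 63]) cube([74, 16, 1031]);
translate([726, 337, 63]) cube([74, 16, 1031]);
translate([850, 337, 63]) cube([74, 16, 1031]);
translate([974, 337, 63]) cube([74, 16, 1031]);
translate([1098, 337, 63]) cube([74, 16, 1031]);
translate([1222, 337, 63]) cube([74, 16, 1031]);
translate([1346, 337, 63]) cube([74, 16, 1031]);
translate([1470, 337, 63]) cube([74, 16, 1031]);
translate([1594, 337, 63]) cube([74, 16, 1031]);
translate([1718, 337, 63]) cube([74, 16, 1031]);
translate([1842, 337, 63]) cube([74, 16, 1031]);
translate([1966, 337, 63]) cube([74, 16, 1031]);


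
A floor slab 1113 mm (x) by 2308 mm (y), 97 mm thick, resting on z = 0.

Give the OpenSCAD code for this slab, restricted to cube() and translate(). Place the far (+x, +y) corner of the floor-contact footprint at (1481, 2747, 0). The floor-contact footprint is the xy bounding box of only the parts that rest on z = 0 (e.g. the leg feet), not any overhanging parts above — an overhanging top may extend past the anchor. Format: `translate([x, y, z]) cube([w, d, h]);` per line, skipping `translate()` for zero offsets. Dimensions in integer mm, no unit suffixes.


translate([368, 439, 0]) cube([1113, 2308, 97]);


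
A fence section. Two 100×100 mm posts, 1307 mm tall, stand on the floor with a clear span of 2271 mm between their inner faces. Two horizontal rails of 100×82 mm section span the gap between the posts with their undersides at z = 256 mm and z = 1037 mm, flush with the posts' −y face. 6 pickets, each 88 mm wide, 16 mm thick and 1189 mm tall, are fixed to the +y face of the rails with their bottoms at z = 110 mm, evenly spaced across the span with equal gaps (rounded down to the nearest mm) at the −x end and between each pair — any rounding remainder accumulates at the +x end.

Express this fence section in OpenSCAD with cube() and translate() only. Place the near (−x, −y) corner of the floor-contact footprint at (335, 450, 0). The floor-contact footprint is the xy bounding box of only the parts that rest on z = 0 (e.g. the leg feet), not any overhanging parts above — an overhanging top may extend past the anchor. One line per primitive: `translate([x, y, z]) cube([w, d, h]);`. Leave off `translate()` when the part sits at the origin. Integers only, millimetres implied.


translate([335, 450, 0]) cube([100, 100, 1307]);
translate([2706, 450, 0]) cube([100, 100, 1307]);
translate([435, 450, 256]) cube([2271, 100, 82]);
translate([435, 450, 1037]) cube([2271, 100, 82]);
translate([684, 550, 110]) cube([88, 16, 1189]);
translate([1021, 550, 110]) cube([88, 16, 1189]);
translate([1358, 550, 110]) cube([88, 16, 1189]);
translate([1695, 550, 110]) cube([88, 16, 1189]);
translate([2032, 550, 110]) cube([88, 16, 1189]);
translate([2369, 550, 110]) cube([88, 16, 1189]);


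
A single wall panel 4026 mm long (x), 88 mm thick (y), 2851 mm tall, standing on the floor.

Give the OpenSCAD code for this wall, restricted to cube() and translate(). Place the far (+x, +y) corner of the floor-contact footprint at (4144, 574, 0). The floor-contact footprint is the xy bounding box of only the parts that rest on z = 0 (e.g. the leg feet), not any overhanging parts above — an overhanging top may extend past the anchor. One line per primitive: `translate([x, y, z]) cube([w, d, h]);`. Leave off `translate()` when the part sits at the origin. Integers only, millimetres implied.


translate([118, 486, 0]) cube([4026, 88, 2851]);


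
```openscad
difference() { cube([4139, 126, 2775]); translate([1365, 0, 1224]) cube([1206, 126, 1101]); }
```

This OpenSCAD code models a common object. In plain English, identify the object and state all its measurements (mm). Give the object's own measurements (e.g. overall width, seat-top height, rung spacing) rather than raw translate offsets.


A wall 4139 mm long (x), 126 mm thick (y), 2775 mm tall, with a rectangular window opening cut through it. The opening is 1206 mm wide and 1101 mm tall; its sill is at z = 1224 mm and its near (−x) edge is 1365 mm from the wall's −x end. The opening passes through the full wall thickness.


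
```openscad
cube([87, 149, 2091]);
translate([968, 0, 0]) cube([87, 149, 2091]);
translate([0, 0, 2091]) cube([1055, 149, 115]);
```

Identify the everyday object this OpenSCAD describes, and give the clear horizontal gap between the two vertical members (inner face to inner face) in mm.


A door frame. The clear opening width is 881 mm.

Two 2091 mm tall posts with a header on top — a door frame. The left jamb is 87 mm wide at x = 0; the right jamb starts at x = 968. The clear opening is 968 − 87 = 881 mm.


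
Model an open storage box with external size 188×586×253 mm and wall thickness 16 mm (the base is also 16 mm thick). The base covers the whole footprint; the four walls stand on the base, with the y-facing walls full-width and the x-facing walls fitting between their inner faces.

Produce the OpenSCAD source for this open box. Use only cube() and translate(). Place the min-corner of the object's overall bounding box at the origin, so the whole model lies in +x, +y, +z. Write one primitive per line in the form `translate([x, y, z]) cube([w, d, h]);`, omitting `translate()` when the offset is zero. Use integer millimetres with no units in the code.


cube([188, 586, 16]);
translate([0, 0, 16]) cube([188, 16, 237]);
translate([0, 570, 16]) cube([188, 16, 237]);
translate([0, 16, 16]) cube([16, 554, 237]);
translate([172, 16, 16]) cube([16, 554, 237]);
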